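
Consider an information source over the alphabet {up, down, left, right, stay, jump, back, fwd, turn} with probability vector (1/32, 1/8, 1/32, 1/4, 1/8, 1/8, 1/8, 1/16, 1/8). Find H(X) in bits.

2.9375 bits

Each probability is a power of 1/2, so log₂(1/p) is an integer.
H = Σ p·log₂(1/p) = 1/32·5 + 1/8·3 + 1/32·5 + 1/4·2 + 1/8·3 + 1/8·3 + 1/8·3 + 1/16·4 + 1/8·3 = 2.9375 bits.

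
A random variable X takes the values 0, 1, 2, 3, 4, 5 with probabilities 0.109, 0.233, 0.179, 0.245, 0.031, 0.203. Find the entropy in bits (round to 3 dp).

2.402 bits

H = −Σ pᵢ log₂ pᵢ.
−0.109·log₂(0.109) = 0.3485
−0.233·log₂(0.233) = 0.4897
−0.179·log₂(0.179) = 0.4443
−0.245·log₂(0.245) = 0.4971
−0.031·log₂(0.031) = 0.1554
−0.203·log₂(0.203) = 0.4670
Sum ≈ 2.4020 → 2.402 bits.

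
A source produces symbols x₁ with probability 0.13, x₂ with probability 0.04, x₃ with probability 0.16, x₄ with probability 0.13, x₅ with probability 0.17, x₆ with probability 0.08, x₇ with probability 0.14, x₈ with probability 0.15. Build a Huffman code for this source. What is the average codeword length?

Repeatedly combine the two least-probable nodes; the expected code length is the sum of the merged weights.
merge 1/25 + 2/25 → 3/25
merge 3/25 + 13/100 → 1/4
merge 13/100 + 7/50 → 27/100
merge 3/20 + 4/25 → 31/100
merge 17/100 + 1/4 → 21/50
merge 27/100 + 31/100 → 29/50
merge 21/50 + 29/50 → 1
L = 3/25 + 1/4 + 27/100 + 31/100 + 21/50 + 29/50 + 1 = 59/20 = 2.95 bits/symbol.

2.95 bits/symbol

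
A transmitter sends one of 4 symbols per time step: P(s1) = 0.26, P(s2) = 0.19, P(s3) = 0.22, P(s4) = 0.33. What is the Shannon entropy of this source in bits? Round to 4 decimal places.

1.9689 bits

H = −Σ pᵢ log₂ pᵢ.
−0.26·log₂(0.26) = 0.5053
−0.19·log₂(0.19) = 0.4552
−0.22·log₂(0.22) = 0.4806
−0.33·log₂(0.33) = 0.5278
Sum ≈ 1.9689 → 1.9689 bits.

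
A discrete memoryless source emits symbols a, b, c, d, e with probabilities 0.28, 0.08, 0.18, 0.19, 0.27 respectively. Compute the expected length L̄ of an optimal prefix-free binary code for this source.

Repeatedly combine the two least-probable nodes; the expected code length is the sum of the merged weights.
merge 2/25 + 9/50 → 13/50
merge 19/100 + 13/50 → 9/20
merge 27/100 + 7/25 → 11/20
merge 9/20 + 11/20 → 1
L = 13/50 + 9/20 + 11/20 + 1 = 113/50 = 2.26 bits/symbol.

2.26 bits/symbol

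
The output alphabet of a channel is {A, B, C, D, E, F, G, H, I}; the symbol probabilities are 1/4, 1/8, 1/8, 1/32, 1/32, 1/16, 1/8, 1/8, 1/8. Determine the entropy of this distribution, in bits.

Each probability is a power of 1/2, so log₂(1/p) is an integer.
H = Σ p·log₂(1/p) = 1/4·2 + 1/8·3 + 1/8·3 + 1/32·5 + 1/32·5 + 1/16·4 + 1/8·3 + 1/8·3 + 1/8·3 = 2.9375 bits.

2.9375 bits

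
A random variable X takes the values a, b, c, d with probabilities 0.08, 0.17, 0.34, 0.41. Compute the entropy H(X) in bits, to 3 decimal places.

1.783 bits

H = −Σ pᵢ log₂ pᵢ.
−0.08·log₂(0.08) = 0.2915
−0.17·log₂(0.17) = 0.4346
−0.34·log₂(0.34) = 0.5292
−0.41·log₂(0.41) = 0.5274
Sum ≈ 1.7827 → 1.783 bits.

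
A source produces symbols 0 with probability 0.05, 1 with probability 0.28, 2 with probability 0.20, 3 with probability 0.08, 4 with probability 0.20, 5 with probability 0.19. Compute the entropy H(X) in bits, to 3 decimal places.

2.406 bits

H = −Σ pᵢ log₂ pᵢ.
−0.05·log₂(0.05) = 0.2161
−0.28·log₂(0.28) = 0.5142
−0.20·log₂(0.20) = 0.4644
−0.08·log₂(0.08) = 0.2915
−0.20·log₂(0.20) = 0.4644
−0.19·log₂(0.19) = 0.4552
Sum ≈ 2.4058 → 2.406 bits.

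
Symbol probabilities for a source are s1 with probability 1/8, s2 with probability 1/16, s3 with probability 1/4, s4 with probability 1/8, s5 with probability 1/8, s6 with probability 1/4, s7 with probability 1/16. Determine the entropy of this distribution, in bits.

2.625 bits

Each probability is a power of 1/2, so log₂(1/p) is an integer.
H = Σ p·log₂(1/p) = 1/8·3 + 1/16·4 + 1/4·2 + 1/8·3 + 1/8·3 + 1/4·2 + 1/16·4 = 2.625 bits.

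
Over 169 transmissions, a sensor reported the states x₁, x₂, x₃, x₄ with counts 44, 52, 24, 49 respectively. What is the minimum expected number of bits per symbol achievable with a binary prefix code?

Probabilities are the counts divided by 169.
Repeatedly combine the two least-probable nodes; the expected code length is the sum of the merged weights.
merge 24/169 + 44/169 → 68/169
merge 49/169 + 4/13 → 101/169
merge 68/169 + 101/169 → 1
L = 68/169 + 101/169 + 1 = 2 bits/symbol.

2 bits/symbol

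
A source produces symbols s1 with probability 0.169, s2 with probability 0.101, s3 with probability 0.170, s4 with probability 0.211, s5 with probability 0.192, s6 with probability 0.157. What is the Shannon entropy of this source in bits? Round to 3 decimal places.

H = −Σ pᵢ log₂ pᵢ.
−0.169·log₂(0.169) = 0.4335
−0.101·log₂(0.101) = 0.3341
−0.170·log₂(0.170) = 0.4346
−0.211·log₂(0.211) = 0.4736
−0.192·log₂(0.192) = 0.4571
−0.157·log₂(0.157) = 0.4194
Sum ≈ 2.5522 → 2.552 bits.

2.552 bits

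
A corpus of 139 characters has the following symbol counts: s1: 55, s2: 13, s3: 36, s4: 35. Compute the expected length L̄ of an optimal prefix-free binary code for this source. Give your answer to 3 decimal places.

Probabilities are the counts divided by 139.
Repeatedly combine the two least-probable nodes; the expected code length is the sum of the merged weights.
merge 13/139 + 35/139 → 48/139
merge 36/139 + 48/139 → 84/139
merge 55/139 + 84/139 → 1
L = 48/139 + 84/139 + 1 = 271/139 ≈ 1.950 bits/symbol.

1.950 bits/symbol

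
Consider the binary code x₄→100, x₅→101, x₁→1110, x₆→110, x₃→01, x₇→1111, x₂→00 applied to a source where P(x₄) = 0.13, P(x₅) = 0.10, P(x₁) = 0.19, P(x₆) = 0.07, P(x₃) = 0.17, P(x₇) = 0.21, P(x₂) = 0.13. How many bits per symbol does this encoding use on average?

L̄ = Σ pᵢ·ℓᵢ = 0.13·3 + 0.10·3 + 0.19·4 + 0.07·3 + 0.17·2 + 0.21·4 + 0.13·2 = 3.1 bits/symbol.

3.1 bits/symbol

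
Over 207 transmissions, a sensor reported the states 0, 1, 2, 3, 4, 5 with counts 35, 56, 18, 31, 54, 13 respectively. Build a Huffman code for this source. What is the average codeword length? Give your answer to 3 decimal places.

Probabilities are the counts divided by 207.
Repeatedly combine the two least-probable nodes; the expected code length is the sum of the merged weights.
merge 13/207 + 2/23 → 31/207
merge 31/207 + 31/207 → 62/207
merge 35/207 + 6/23 → 89/207
merge 56/207 + 62/207 → 118/207
merge 89/207 + 118/207 → 1
L = 31/207 + 62/207 + 89/207 + 118/207 + 1 = 169/69 ≈ 2.449 bits/symbol.

2.449 bits/symbol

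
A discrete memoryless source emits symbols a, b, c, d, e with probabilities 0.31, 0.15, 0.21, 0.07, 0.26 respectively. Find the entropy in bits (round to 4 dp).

H = −Σ pᵢ log₂ pᵢ.
−0.31·log₂(0.31) = 0.5238
−0.15·log₂(0.15) = 0.4105
−0.21·log₂(0.21) = 0.4728
−0.07·log₂(0.07) = 0.2686
−0.26·log₂(0.26) = 0.5053
Sum ≈ 2.1810 → 2.1810 bits.

2.1810 bits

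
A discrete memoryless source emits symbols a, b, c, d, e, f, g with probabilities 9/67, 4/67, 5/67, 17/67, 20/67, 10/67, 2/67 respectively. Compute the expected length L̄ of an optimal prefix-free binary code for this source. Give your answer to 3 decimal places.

2.537 bits/symbol

Repeatedly combine the two least-probable nodes; the expected code length is the sum of the merged weights.
merge 2/67 + 4/67 → 6/67
merge 5/67 + 6/67 → 11/67
merge 9/67 + 10/67 → 19/67
merge 11/67 + 17/67 → 28/67
merge 19/67 + 20/67 → 39/67
merge 28/67 + 39/67 → 1
L = 6/67 + 11/67 + 19/67 + 28/67 + 39/67 + 1 = 170/67 ≈ 2.537 bits/symbol.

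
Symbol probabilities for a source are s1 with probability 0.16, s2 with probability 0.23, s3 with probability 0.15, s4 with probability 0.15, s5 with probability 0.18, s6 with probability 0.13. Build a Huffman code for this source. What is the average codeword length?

Repeatedly combine the two least-probable nodes; the expected code length is the sum of the merged weights.
merge 13/100 + 3/20 → 7/25
merge 3/20 + 4/25 → 31/100
merge 9/50 + 23/100 → 41/100
merge 7/25 + 31/100 → 59/100
merge 41/100 + 59/100 → 1
L = 7/25 + 31/100 + 41/100 + 59/100 + 1 = 259/100 = 2.59 bits/symbol.

2.59 bits/symbol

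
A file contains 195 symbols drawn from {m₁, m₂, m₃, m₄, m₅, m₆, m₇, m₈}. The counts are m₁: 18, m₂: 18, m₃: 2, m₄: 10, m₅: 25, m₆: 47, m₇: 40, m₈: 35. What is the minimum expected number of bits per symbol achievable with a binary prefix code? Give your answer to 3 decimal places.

Probabilities are the counts divided by 195.
Repeatedly combine the two least-probable nodes; the expected code length is the sum of the merged weights.
merge 2/195 + 2/39 → 4/65
merge 4/65 + 6/65 → 2/13
merge 6/65 + 5/39 → 43/195
merge 2/13 + 7/39 → 1/3
merge 8/39 + 43/195 → 83/195
merge 47/195 + 1/3 → 112/195
merge 83/195 + 112/195 → 1
L = 4/65 + 2/13 + 43/195 + 1/3 + 83/195 + 112/195 + 1 = 36/13 ≈ 2.769 bits/symbol.

2.769 bits/symbol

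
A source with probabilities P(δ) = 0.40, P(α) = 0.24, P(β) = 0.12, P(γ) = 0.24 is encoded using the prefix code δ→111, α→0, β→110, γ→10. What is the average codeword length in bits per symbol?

2.28 bits/symbol

L̄ = Σ pᵢ·ℓᵢ = 0.40·3 + 0.24·1 + 0.12·3 + 0.24·2 = 2.28 bits/symbol.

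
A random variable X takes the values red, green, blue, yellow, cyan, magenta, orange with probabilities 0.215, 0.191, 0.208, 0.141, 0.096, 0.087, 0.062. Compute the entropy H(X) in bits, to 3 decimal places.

2.682 bits

H = −Σ pᵢ log₂ pᵢ.
−0.215·log₂(0.215) = 0.4768
−0.191·log₂(0.191) = 0.4562
−0.208·log₂(0.208) = 0.4712
−0.141·log₂(0.141) = 0.3985
−0.096·log₂(0.096) = 0.3246
−0.087·log₂(0.087) = 0.3065
−0.062·log₂(0.062) = 0.2487
Sum ≈ 2.6824 → 2.682 bits.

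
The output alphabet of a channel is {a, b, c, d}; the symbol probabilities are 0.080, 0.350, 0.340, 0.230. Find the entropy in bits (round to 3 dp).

H = −Σ pᵢ log₂ pᵢ.
−0.080·log₂(0.080) = 0.2915
−0.350·log₂(0.350) = 0.5301
−0.340·log₂(0.340) = 0.5292
−0.230·log₂(0.230) = 0.4877
Sum ≈ 1.8385 → 1.838 bits.

1.838 bits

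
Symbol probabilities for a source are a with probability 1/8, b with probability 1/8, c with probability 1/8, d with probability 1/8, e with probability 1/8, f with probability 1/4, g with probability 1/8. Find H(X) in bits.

2.75 bits

Each probability is a power of 1/2, so log₂(1/p) is an integer.
H = Σ p·log₂(1/p) = 1/8·3 + 1/8·3 + 1/8·3 + 1/8·3 + 1/8·3 + 1/4·2 + 1/8·3 = 2.75 bits.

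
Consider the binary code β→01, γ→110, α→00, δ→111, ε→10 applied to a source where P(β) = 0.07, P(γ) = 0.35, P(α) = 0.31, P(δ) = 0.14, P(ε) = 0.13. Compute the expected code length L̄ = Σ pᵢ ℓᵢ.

2.49 bits/symbol

L̄ = Σ pᵢ·ℓᵢ = 0.07·2 + 0.35·3 + 0.31·2 + 0.14·3 + 0.13·2 = 2.49 bits/symbol.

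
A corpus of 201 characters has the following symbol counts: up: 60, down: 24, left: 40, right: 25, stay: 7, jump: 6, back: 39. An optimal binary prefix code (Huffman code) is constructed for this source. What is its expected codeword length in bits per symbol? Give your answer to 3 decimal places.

Probabilities are the counts divided by 201.
Repeatedly combine the two least-probable nodes; the expected code length is the sum of the merged weights.
merge 2/67 + 7/201 → 13/201
merge 13/201 + 8/67 → 37/201
merge 25/201 + 37/201 → 62/201
merge 13/67 + 40/201 → 79/201
merge 20/67 + 62/201 → 122/201
merge 79/201 + 122/201 → 1
L = 13/201 + 37/201 + 62/201 + 79/201 + 122/201 + 1 = 514/201 ≈ 2.557 bits/symbol.

2.557 bits/symbol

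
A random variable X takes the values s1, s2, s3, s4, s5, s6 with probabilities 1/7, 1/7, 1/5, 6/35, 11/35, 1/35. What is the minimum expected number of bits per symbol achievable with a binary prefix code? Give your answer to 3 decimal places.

2.486 bits/symbol

Repeatedly combine the two least-probable nodes; the expected code length is the sum of the merged weights.
merge 1/35 + 1/7 → 6/35
merge 1/7 + 6/35 → 11/35
merge 6/35 + 1/5 → 13/35
merge 11/35 + 11/35 → 22/35
merge 13/35 + 22/35 → 1
L = 6/35 + 11/35 + 13/35 + 22/35 + 1 = 87/35 ≈ 2.486 bits/symbol.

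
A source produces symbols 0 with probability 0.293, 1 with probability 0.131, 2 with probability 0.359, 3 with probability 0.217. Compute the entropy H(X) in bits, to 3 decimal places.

H = −Σ pᵢ log₂ pᵢ.
−0.293·log₂(0.293) = 0.5189
−0.131·log₂(0.131) = 0.3841
−0.359·log₂(0.359) = 0.5306
−0.217·log₂(0.217) = 0.4783
Sum ≈ 1.9120 → 1.912 bits.

1.912 bits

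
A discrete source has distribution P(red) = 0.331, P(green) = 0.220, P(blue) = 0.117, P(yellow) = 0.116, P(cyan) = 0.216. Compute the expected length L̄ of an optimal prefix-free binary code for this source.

Repeatedly combine the two least-probable nodes; the expected code length is the sum of the merged weights.
merge 29/250 + 117/1000 → 233/1000
merge 27/125 + 11/50 → 109/250
merge 233/1000 + 331/1000 → 141/250
merge 109/250 + 141/250 → 1
L = 233/1000 + 109/250 + 141/250 + 1 = 2233/1000 = 2.233 bits/symbol.

2.233 bits/symbol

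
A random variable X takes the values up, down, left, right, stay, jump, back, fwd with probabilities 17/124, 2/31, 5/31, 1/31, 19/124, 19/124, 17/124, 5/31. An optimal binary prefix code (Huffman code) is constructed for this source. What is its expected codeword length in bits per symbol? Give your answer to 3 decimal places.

2.935 bits/symbol

Repeatedly combine the two least-probable nodes; the expected code length is the sum of the merged weights.
merge 1/31 + 2/31 → 3/31
merge 3/31 + 17/124 → 29/124
merge 17/124 + 19/124 → 9/31
merge 19/124 + 5/31 → 39/124
merge 5/31 + 29/124 → 49/124
merge 9/31 + 39/124 → 75/124
merge 49/124 + 75/124 → 1
L = 3/31 + 29/124 + 9/31 + 39/124 + 49/124 + 75/124 + 1 = 91/31 ≈ 2.935 bits/symbol.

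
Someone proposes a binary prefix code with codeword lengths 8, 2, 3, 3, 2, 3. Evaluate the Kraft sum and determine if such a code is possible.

0.87890625; yes

With common denominator 2^8 = 256: Σ 2^(−ℓᵢ) = 1/256 + 64/256 + 32/256 + 32/256 + 64/256 + 32/256 = 225/256 = 0.87890625.
Kraft's inequality requires Σ ≤ 1; here Σ = 0.87890625 ≤ 1, so such a prefix code exists.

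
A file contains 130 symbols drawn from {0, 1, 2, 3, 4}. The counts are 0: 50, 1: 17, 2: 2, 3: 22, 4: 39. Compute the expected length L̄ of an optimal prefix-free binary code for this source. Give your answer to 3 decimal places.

2.077 bits/symbol

Probabilities are the counts divided by 130.
Repeatedly combine the two least-probable nodes; the expected code length is the sum of the merged weights.
merge 1/65 + 17/130 → 19/130
merge 19/130 + 11/65 → 41/130
merge 3/10 + 41/130 → 8/13
merge 5/13 + 8/13 → 1
L = 19/130 + 41/130 + 8/13 + 1 = 27/13 ≈ 2.077 bits/symbol.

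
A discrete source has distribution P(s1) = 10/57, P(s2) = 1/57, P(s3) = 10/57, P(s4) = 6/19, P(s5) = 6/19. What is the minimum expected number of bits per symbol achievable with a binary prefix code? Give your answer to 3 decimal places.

2.193 bits/symbol

Repeatedly combine the two least-probable nodes; the expected code length is the sum of the merged weights.
merge 1/57 + 10/57 → 11/57
merge 10/57 + 11/57 → 7/19
merge 6/19 + 6/19 → 12/19
merge 7/19 + 12/19 → 1
L = 11/57 + 7/19 + 12/19 + 1 = 125/57 ≈ 2.193 bits/symbol.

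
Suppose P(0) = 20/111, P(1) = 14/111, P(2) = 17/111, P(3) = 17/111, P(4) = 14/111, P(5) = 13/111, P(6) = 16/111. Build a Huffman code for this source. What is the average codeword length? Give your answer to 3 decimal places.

2.820 bits/symbol

Repeatedly combine the two least-probable nodes; the expected code length is the sum of the merged weights.
merge 13/111 + 14/111 → 9/37
merge 14/111 + 16/111 → 10/37
merge 17/111 + 17/111 → 34/111
merge 20/111 + 9/37 → 47/111
merge 10/37 + 34/111 → 64/111
merge 47/111 + 64/111 → 1
L = 9/37 + 10/37 + 34/111 + 47/111 + 64/111 + 1 = 313/111 ≈ 2.820 bits/symbol.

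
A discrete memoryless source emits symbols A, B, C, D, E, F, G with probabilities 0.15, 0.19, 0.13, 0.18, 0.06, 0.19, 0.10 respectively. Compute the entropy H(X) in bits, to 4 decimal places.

H = −Σ pᵢ log₂ pᵢ.
−0.15·log₂(0.15) = 0.4105
−0.19·log₂(0.19) = 0.4552
−0.13·log₂(0.13) = 0.3826
−0.18·log₂(0.18) = 0.4453
−0.06·log₂(0.06) = 0.2435
−0.19·log₂(0.19) = 0.4552
−0.10·log₂(0.10) = 0.3322
Sum ≈ 2.7247 → 2.7247 bits.

2.7247 bits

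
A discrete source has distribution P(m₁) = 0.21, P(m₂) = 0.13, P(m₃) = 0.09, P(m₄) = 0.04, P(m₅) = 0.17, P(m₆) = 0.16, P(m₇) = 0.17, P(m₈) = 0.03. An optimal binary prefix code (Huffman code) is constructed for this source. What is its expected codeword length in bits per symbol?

2.85 bits/symbol

Repeatedly combine the two least-probable nodes; the expected code length is the sum of the merged weights.
merge 3/100 + 1/25 → 7/100
merge 7/100 + 9/100 → 4/25
merge 13/100 + 4/25 → 29/100
merge 4/25 + 17/100 → 33/100
merge 17/100 + 21/100 → 19/50
merge 29/100 + 33/100 → 31/50
merge 19/50 + 31/50 → 1
L = 7/100 + 4/25 + 29/100 + 33/100 + 19/50 + 31/50 + 1 = 57/20 = 2.85 bits/symbol.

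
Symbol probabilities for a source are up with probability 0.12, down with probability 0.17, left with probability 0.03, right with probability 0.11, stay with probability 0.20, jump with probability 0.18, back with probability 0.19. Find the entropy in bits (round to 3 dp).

H = −Σ pᵢ log₂ pᵢ.
−0.12·log₂(0.12) = 0.3671
−0.17·log₂(0.17) = 0.4346
−0.03·log₂(0.03) = 0.1518
−0.11·log₂(0.11) = 0.3503
−0.20·log₂(0.20) = 0.4644
−0.18·log₂(0.18) = 0.4453
−0.19·log₂(0.19) = 0.4552
Sum ≈ 2.6686 → 2.669 bits.

2.669 bits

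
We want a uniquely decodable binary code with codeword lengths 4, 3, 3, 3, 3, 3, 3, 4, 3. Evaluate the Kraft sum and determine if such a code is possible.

1; yes

With common denominator 2^4 = 16: Σ 2^(−ℓᵢ) = 1/16 + 2/16 + 2/16 + 2/16 + 2/16 + 2/16 + 2/16 + 1/16 + 2/16 = 16/16 = 1.
Kraft's inequality requires Σ ≤ 1; here Σ = 1 ≤ 1, so such a prefix code exists.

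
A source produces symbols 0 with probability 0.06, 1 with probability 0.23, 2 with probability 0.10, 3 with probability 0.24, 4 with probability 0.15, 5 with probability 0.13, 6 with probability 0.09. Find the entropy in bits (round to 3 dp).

H = −Σ pᵢ log₂ pᵢ.
−0.06·log₂(0.06) = 0.2435
−0.23·log₂(0.23) = 0.4877
−0.10·log₂(0.10) = 0.3322
−0.24·log₂(0.24) = 0.4941
−0.15·log₂(0.15) = 0.4105
−0.13·log₂(0.13) = 0.3826
−0.09·log₂(0.09) = 0.3127
Sum ≈ 2.6634 → 2.663 bits.

2.663 bits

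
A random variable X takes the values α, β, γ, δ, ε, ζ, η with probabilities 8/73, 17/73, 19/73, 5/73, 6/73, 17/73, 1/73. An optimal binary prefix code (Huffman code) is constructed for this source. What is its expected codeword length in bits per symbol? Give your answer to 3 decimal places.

Repeatedly combine the two least-probable nodes; the expected code length is the sum of the merged weights.
merge 1/73 + 5/73 → 6/73
merge 6/73 + 6/73 → 12/73
merge 8/73 + 12/73 → 20/73
merge 17/73 + 17/73 → 34/73
merge 19/73 + 20/73 → 39/73
merge 34/73 + 39/73 → 1
L = 6/73 + 12/73 + 20/73 + 34/73 + 39/73 + 1 = 184/73 ≈ 2.521 bits/symbol.

2.521 bits/symbol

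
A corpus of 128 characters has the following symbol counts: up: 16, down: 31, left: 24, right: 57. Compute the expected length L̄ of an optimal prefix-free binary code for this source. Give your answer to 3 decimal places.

1.867 bits/symbol

Probabilities are the counts divided by 128.
Repeatedly combine the two least-probable nodes; the expected code length is the sum of the merged weights.
merge 1/8 + 3/16 → 5/16
merge 31/128 + 5/16 → 71/128
merge 57/128 + 71/128 → 1
L = 5/16 + 71/128 + 1 = 239/128 ≈ 1.867 bits/symbol.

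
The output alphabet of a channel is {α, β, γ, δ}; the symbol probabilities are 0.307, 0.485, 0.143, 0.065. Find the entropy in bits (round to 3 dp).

1.687 bits

H = −Σ pᵢ log₂ pᵢ.
−0.307·log₂(0.307) = 0.5230
−0.485·log₂(0.485) = 0.5063
−0.143·log₂(0.143) = 0.4012
−0.065·log₂(0.065) = 0.2563
Sum ≈ 1.6869 → 1.687 bits.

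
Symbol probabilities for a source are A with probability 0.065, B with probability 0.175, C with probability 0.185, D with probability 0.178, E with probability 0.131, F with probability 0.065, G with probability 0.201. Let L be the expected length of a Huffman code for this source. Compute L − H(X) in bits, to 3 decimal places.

0.048 bits

Entropy H = −Σ p log₂ p ≈ 2.6957 bits.
Huffman merges: 13/200+13/200→13/100; 13/100+131/1000→261/1000; 7/40+89/500→353/1000; 37/200+201/1000→193/500; 261/1000+353/1000→307/500; 193/500+307/500→1. L = 343/125 ≈ 2.7440.
L − H = 2.7440 − 2.6957 = 0.048 bits.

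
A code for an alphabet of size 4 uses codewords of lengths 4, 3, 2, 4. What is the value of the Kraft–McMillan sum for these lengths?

With common denominator 2^4 = 16: Σ 2^(−ℓᵢ) = 1/16 + 2/16 + 4/16 + 1/16 = 8/16 = 0.5.

0.5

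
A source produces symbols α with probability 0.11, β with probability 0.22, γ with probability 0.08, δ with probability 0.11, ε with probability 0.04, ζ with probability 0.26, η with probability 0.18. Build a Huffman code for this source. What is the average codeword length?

Repeatedly combine the two least-probable nodes; the expected code length is the sum of the merged weights.
merge 1/25 + 2/25 → 3/25
merge 11/100 + 11/100 → 11/50
merge 3/25 + 9/50 → 3/10
merge 11/50 + 11/50 → 11/25
merge 13/50 + 3/10 → 14/25
merge 11/25 + 14/25 → 1
L = 3/25 + 11/50 + 3/10 + 11/25 + 14/25 + 1 = 66/25 = 2.64 bits/symbol.

2.64 bits/symbol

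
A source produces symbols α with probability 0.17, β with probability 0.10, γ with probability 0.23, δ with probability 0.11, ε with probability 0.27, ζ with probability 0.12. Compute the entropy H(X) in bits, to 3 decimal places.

H = −Σ pᵢ log₂ pᵢ.
−0.17·log₂(0.17) = 0.4346
−0.10·log₂(0.10) = 0.3322
−0.23·log₂(0.23) = 0.4877
−0.11·log₂(0.11) = 0.3503
−0.27·log₂(0.27) = 0.5100
−0.12·log₂(0.12) = 0.3671
Sum ≈ 2.4818 → 2.482 bits.

2.482 bits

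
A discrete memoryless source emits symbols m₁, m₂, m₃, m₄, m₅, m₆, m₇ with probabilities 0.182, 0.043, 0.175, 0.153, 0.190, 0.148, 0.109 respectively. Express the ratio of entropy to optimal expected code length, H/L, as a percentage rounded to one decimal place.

97.4%

Entropy H = −Σ p log₂ p ≈ 2.7087 bits.
Huffman merges: 43/1000+109/1000→19/125; 37/250+19/125→3/10; 153/1000+7/40→41/125; 91/500+19/100→93/250; 3/10+41/125→157/250; 93/250+157/250→1. L = 139/50 ≈ 2.7800.
Efficiency = H/L = 2.7087/2.7800 = 97.4%.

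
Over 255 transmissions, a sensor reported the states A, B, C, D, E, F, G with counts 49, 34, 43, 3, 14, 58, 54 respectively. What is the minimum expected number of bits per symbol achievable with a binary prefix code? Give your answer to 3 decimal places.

2.627 bits/symbol

Probabilities are the counts divided by 255.
Repeatedly combine the two least-probable nodes; the expected code length is the sum of the merged weights.
merge 1/85 + 14/255 → 1/15
merge 1/15 + 2/15 → 1/5
merge 43/255 + 49/255 → 92/255
merge 1/5 + 18/85 → 7/17
merge 58/255 + 92/255 → 10/17
merge 7/17 + 10/17 → 1
L = 1/15 + 1/5 + 92/255 + 7/17 + 10/17 + 1 = 134/51 ≈ 2.627 bits/symbol.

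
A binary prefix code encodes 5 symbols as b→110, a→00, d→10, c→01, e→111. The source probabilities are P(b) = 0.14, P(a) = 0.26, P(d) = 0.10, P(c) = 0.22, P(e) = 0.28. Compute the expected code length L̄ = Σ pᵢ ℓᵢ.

L̄ = Σ pᵢ·ℓᵢ = 0.14·3 + 0.26·2 + 0.10·2 + 0.22·2 + 0.28·3 = 2.42 bits/symbol.

2.42 bits/symbol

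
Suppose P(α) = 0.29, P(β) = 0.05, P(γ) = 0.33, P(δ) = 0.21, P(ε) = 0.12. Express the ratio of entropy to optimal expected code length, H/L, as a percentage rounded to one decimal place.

96.9%

Entropy H = −Σ p log₂ p ≈ 2.1017 bits.
Huffman merges: 1/20+3/25→17/100; 17/100+21/100→19/50; 29/100+33/100→31/50; 19/50+31/50→1. L = 217/100 ≈ 2.1700.
Efficiency = H/L = 2.1017/2.1700 = 96.9%.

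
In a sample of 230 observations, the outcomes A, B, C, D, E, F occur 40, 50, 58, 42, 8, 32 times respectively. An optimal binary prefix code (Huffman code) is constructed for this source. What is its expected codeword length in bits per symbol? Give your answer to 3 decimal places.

2.522 bits/symbol

Probabilities are the counts divided by 230.
Repeatedly combine the two least-probable nodes; the expected code length is the sum of the merged weights.
merge 4/115 + 16/115 → 4/23
merge 4/23 + 4/23 → 8/23
merge 21/115 + 5/23 → 2/5
merge 29/115 + 8/23 → 3/5
merge 2/5 + 3/5 → 1
L = 4/23 + 8/23 + 2/5 + 3/5 + 1 = 58/23 ≈ 2.522 bits/symbol.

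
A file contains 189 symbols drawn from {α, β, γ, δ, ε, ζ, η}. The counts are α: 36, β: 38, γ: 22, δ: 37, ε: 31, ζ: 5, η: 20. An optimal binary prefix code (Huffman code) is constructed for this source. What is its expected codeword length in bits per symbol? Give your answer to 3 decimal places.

Probabilities are the counts divided by 189.
Repeatedly combine the two least-probable nodes; the expected code length is the sum of the merged weights.
merge 5/189 + 20/189 → 25/189
merge 22/189 + 25/189 → 47/189
merge 31/189 + 4/21 → 67/189
merge 37/189 + 38/189 → 25/63
merge 47/189 + 67/189 → 38/63
merge 25/63 + 38/63 → 1
L = 25/189 + 47/189 + 67/189 + 25/63 + 38/63 + 1 = 517/189 ≈ 2.735 bits/symbol.

2.735 bits/symbol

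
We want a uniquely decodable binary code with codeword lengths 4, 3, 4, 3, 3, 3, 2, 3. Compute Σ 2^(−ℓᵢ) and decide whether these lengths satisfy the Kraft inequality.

1; yes

With common denominator 2^4 = 16: Σ 2^(−ℓᵢ) = 1/16 + 2/16 + 1/16 + 2/16 + 2/16 + 2/16 + 4/16 + 2/16 = 16/16 = 1.
Kraft's inequality requires Σ ≤ 1; here Σ = 1 ≤ 1, so such a prefix code exists.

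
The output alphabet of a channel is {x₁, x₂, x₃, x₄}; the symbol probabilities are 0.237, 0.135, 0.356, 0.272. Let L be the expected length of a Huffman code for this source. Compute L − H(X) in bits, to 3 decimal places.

0.076 bits

Entropy H = −Σ p log₂ p ≈ 1.9236 bits.
Huffman merges: 27/200+237/1000→93/250; 34/125+89/250→157/250; 93/250+157/250→1. L = 2 ≈ 2.0000.
L − H = 2.0000 − 1.9236 = 0.076 bits.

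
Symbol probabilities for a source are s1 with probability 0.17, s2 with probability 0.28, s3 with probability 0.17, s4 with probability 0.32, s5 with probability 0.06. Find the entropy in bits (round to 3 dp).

H = −Σ pᵢ log₂ pᵢ.
−0.17·log₂(0.17) = 0.4346
−0.28·log₂(0.28) = 0.5142
−0.17·log₂(0.17) = 0.4346
−0.32·log₂(0.32) = 0.5260
−0.06·log₂(0.06) = 0.2435
Sum ≈ 2.1530 → 2.153 bits.

2.153 bits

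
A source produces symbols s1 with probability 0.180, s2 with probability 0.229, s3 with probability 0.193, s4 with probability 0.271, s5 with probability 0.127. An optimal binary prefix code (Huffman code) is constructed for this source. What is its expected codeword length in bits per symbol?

2.307 bits/symbol

Repeatedly combine the two least-probable nodes; the expected code length is the sum of the merged weights.
merge 127/1000 + 9/50 → 307/1000
merge 193/1000 + 229/1000 → 211/500
merge 271/1000 + 307/1000 → 289/500
merge 211/500 + 289/500 → 1
L = 307/1000 + 211/500 + 289/500 + 1 = 2307/1000 = 2.307 bits/symbol.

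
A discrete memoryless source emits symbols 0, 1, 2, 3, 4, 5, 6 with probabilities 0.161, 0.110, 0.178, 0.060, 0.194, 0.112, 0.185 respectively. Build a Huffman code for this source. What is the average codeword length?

2.791 bits/symbol

Repeatedly combine the two least-probable nodes; the expected code length is the sum of the merged weights.
merge 3/50 + 11/100 → 17/100
merge 14/125 + 161/1000 → 273/1000
merge 17/100 + 89/500 → 87/250
merge 37/200 + 97/500 → 379/1000
merge 273/1000 + 87/250 → 621/1000
merge 379/1000 + 621/1000 → 1
L = 17/100 + 273/1000 + 87/250 + 379/1000 + 621/1000 + 1 = 2791/1000 = 2.791 bits/symbol.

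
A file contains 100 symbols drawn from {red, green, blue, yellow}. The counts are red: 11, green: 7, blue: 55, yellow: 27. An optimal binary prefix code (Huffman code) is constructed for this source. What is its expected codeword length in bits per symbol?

Probabilities are the counts divided by 100.
Repeatedly combine the two least-probable nodes; the expected code length is the sum of the merged weights.
merge 7/100 + 11/100 → 9/50
merge 9/50 + 27/100 → 9/20
merge 9/20 + 11/20 → 1
L = 9/50 + 9/20 + 1 = 163/100 = 1.63 bits/symbol.

1.63 bits/symbol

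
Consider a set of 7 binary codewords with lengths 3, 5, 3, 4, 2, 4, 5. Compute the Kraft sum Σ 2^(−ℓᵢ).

With common denominator 2^5 = 32: Σ 2^(−ℓᵢ) = 4/32 + 1/32 + 4/32 + 2/32 + 8/32 + 2/32 + 1/32 = 22/32 = 0.6875.

0.6875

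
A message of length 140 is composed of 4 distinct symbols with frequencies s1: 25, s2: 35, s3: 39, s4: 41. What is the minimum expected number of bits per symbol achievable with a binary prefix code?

2 bits/symbol

Probabilities are the counts divided by 140.
Repeatedly combine the two least-probable nodes; the expected code length is the sum of the merged weights.
merge 5/28 + 1/4 → 3/7
merge 39/140 + 41/140 → 4/7
merge 3/7 + 4/7 → 1
L = 3/7 + 4/7 + 1 = 2 bits/symbol.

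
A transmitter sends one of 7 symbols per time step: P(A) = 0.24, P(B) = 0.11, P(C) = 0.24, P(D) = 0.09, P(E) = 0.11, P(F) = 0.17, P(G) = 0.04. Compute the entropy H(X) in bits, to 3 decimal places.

2.622 bits

H = −Σ pᵢ log₂ pᵢ.
−0.24·log₂(0.24) = 0.4941
−0.11·log₂(0.11) = 0.3503
−0.24·log₂(0.24) = 0.4941
−0.09·log₂(0.09) = 0.3127
−0.11·log₂(0.11) = 0.3503
−0.17·log₂(0.17) = 0.4346
−0.04·log₂(0.04) = 0.1858
Sum ≈ 2.6218 → 2.622 bits.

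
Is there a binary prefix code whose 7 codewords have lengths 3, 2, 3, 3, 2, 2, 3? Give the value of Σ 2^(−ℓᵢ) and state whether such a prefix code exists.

1.25; no

With common denominator 2^3 = 8: Σ 2^(−ℓᵢ) = 1/8 + 2/8 + 1/8 + 1/8 + 2/8 + 2/8 + 1/8 = 10/8 = 1.25.
Kraft's inequality requires Σ ≤ 1; here Σ = 1.25 > 1, so no such prefix code exists.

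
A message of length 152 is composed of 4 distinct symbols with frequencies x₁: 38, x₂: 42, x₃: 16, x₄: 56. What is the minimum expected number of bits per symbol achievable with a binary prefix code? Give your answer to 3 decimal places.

Probabilities are the counts divided by 152.
Repeatedly combine the two least-probable nodes; the expected code length is the sum of the merged weights.
merge 2/19 + 1/4 → 27/76
merge 21/76 + 27/76 → 12/19
merge 7/19 + 12/19 → 1
L = 27/76 + 12/19 + 1 = 151/76 ≈ 1.987 bits/symbol.

1.987 bits/symbol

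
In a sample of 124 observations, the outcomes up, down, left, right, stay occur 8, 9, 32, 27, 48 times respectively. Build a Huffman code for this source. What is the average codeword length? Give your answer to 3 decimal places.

Probabilities are the counts divided by 124.
Repeatedly combine the two least-probable nodes; the expected code length is the sum of the merged weights.
merge 2/31 + 9/124 → 17/124
merge 17/124 + 27/124 → 11/31
merge 8/31 + 11/31 → 19/31
merge 12/31 + 19/31 → 1
L = 17/124 + 11/31 + 19/31 + 1 = 261/124 ≈ 2.105 bits/symbol.

2.105 bits/symbol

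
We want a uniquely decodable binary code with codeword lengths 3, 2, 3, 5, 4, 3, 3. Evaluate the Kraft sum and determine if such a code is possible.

With common denominator 2^5 = 32: Σ 2^(−ℓᵢ) = 4/32 + 8/32 + 4/32 + 1/32 + 2/32 + 4/32 + 4/32 = 27/32 = 0.84375.
Kraft's inequality requires Σ ≤ 1; here Σ = 0.84375 ≤ 1, so such a prefix code exists.

0.84375; yes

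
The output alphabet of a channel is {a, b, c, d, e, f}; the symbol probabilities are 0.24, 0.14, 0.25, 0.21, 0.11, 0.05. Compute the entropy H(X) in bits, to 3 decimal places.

H = −Σ pᵢ log₂ pᵢ.
−0.24·log₂(0.24) = 0.4941
−0.14·log₂(0.14) = 0.3971
−0.25·log₂(0.25) = 0.5000
−0.21·log₂(0.21) = 0.4728
−0.11·log₂(0.11) = 0.3503
−0.05·log₂(0.05) = 0.2161
Sum ≈ 2.4305 → 2.430 bits.

2.430 bits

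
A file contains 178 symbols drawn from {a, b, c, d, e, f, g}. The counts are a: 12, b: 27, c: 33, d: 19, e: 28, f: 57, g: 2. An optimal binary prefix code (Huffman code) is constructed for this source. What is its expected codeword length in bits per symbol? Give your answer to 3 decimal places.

2.573 bits/symbol

Probabilities are the counts divided by 178.
Repeatedly combine the two least-probable nodes; the expected code length is the sum of the merged weights.
merge 1/89 + 6/89 → 7/89
merge 7/89 + 19/178 → 33/178
merge 27/178 + 14/89 → 55/178
merge 33/178 + 33/178 → 33/89
merge 55/178 + 57/178 → 56/89
merge 33/89 + 56/89 → 1
L = 7/89 + 33/178 + 55/178 + 33/89 + 56/89 + 1 = 229/89 ≈ 2.573 bits/symbol.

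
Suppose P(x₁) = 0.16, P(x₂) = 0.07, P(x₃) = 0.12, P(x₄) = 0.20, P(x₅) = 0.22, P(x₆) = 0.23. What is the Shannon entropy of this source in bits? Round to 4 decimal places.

H = −Σ pᵢ log₂ pᵢ.
−0.16·log₂(0.16) = 0.4230
−0.07·log₂(0.07) = 0.2686
−0.12·log₂(0.12) = 0.3671
−0.20·log₂(0.20) = 0.4644
−0.22·log₂(0.22) = 0.4806
−0.23·log₂(0.23) = 0.4877
Sum ≈ 2.4913 → 2.4913 bits.

2.4913 bits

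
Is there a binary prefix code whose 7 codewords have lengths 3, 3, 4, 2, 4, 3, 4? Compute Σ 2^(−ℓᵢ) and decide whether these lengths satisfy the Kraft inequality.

0.8125; yes

With common denominator 2^4 = 16: Σ 2^(−ℓᵢ) = 2/16 + 2/16 + 1/16 + 4/16 + 1/16 + 2/16 + 1/16 = 13/16 = 0.8125.
Kraft's inequality requires Σ ≤ 1; here Σ = 0.8125 ≤ 1, so such a prefix code exists.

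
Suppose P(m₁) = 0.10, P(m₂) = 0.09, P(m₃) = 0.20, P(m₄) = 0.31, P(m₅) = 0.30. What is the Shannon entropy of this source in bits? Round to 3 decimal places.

2.154 bits

H = −Σ pᵢ log₂ pᵢ.
−0.10·log₂(0.10) = 0.3322
−0.09·log₂(0.09) = 0.3127
−0.20·log₂(0.20) = 0.4644
−0.31·log₂(0.31) = 0.5238
−0.30·log₂(0.30) = 0.5211
Sum ≈ 2.1541 → 2.154 bits.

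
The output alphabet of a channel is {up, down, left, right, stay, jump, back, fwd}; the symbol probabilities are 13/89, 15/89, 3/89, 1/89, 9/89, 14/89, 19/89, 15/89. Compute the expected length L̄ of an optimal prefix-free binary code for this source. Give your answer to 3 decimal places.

2.809 bits/symbol

Repeatedly combine the two least-probable nodes; the expected code length is the sum of the merged weights.
merge 1/89 + 3/89 → 4/89
merge 4/89 + 9/89 → 13/89
merge 13/89 + 13/89 → 26/89
merge 14/89 + 15/89 → 29/89
merge 15/89 + 19/89 → 34/89
merge 26/89 + 29/89 → 55/89
merge 34/89 + 55/89 → 1
L = 4/89 + 13/89 + 26/89 + 29/89 + 34/89 + 55/89 + 1 = 250/89 ≈ 2.809 bits/symbol.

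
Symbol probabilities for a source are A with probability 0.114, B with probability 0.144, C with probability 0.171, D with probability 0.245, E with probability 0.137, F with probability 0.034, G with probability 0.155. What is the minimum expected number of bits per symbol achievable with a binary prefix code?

Repeatedly combine the two least-probable nodes; the expected code length is the sum of the merged weights.
merge 17/500 + 57/500 → 37/250
merge 137/1000 + 18/125 → 281/1000
merge 37/250 + 31/200 → 303/1000
merge 171/1000 + 49/200 → 52/125
merge 281/1000 + 303/1000 → 73/125
merge 52/125 + 73/125 → 1
L = 37/250 + 281/1000 + 303/1000 + 52/125 + 73/125 + 1 = 683/250 = 2.732 bits/symbol.

2.732 bits/symbol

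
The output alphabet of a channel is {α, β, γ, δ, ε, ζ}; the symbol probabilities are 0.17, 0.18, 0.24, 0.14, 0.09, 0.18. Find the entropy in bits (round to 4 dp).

2.5291 bits

H = −Σ pᵢ log₂ pᵢ.
−0.17·log₂(0.17) = 0.4346
−0.18·log₂(0.18) = 0.4453
−0.24·log₂(0.24) = 0.4941
−0.14·log₂(0.14) = 0.3971
−0.09·log₂(0.09) = 0.3127
−0.18·log₂(0.18) = 0.4453
Sum ≈ 2.5291 → 2.5291 bits.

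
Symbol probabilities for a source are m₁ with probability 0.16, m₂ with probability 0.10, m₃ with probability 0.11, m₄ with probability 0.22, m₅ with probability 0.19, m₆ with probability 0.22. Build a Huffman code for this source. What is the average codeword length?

Repeatedly combine the two least-probable nodes; the expected code length is the sum of the merged weights.
merge 1/10 + 11/100 → 21/100
merge 4/25 + 19/100 → 7/20
merge 21/100 + 11/50 → 43/100
merge 11/50 + 7/20 → 57/100
merge 43/100 + 57/100 → 1
L = 21/100 + 7/20 + 43/100 + 57/100 + 1 = 64/25 = 2.56 bits/symbol.

2.56 bits/symbol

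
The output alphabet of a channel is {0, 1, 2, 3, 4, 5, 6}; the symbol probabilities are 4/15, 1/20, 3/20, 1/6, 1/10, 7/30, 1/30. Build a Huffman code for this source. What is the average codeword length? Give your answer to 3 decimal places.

Repeatedly combine the two least-probable nodes; the expected code length is the sum of the merged weights.
merge 1/30 + 1/20 → 1/12
merge 1/12 + 1/10 → 11/60
merge 3/20 + 1/6 → 19/60
merge 11/60 + 7/30 → 5/12
merge 4/15 + 19/60 → 7/12
merge 5/12 + 7/12 → 1
L = 1/12 + 11/60 + 19/60 + 5/12 + 7/12 + 1 = 31/12 ≈ 2.583 bits/symbol.

2.583 bits/symbol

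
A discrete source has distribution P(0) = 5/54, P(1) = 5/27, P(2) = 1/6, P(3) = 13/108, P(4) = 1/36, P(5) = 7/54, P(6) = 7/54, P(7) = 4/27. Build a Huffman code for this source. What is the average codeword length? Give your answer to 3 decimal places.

Repeatedly combine the two least-probable nodes; the expected code length is the sum of the merged weights.
merge 1/36 + 5/54 → 13/108
merge 13/108 + 13/108 → 13/54
merge 7/54 + 7/54 → 7/27
merge 4/27 + 1/6 → 17/54
merge 5/27 + 13/54 → 23/54
merge 7/27 + 17/54 → 31/54
merge 23/54 + 31/54 → 1
L = 13/108 + 13/54 + 7/27 + 17/54 + 23/54 + 31/54 + 1 = 317/108 ≈ 2.935 bits/symbol.

2.935 bits/symbol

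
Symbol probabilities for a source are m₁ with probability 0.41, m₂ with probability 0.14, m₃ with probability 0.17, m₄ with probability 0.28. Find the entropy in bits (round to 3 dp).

1.873 bits

H = −Σ pᵢ log₂ pᵢ.
−0.41·log₂(0.41) = 0.5274
−0.14·log₂(0.14) = 0.3971
−0.17·log₂(0.17) = 0.4346
−0.28·log₂(0.28) = 0.5142
Sum ≈ 1.8733 → 1.873 bits.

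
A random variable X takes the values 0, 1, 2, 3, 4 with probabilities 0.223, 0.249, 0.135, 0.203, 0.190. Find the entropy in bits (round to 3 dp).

2.294 bits

H = −Σ pᵢ log₂ pᵢ.
−0.223·log₂(0.223) = 0.4828
−0.249·log₂(0.249) = 0.4994
−0.135·log₂(0.135) = 0.3900
−0.203·log₂(0.203) = 0.4670
−0.190·log₂(0.190) = 0.4552
Sum ≈ 2.2944 → 2.294 bits.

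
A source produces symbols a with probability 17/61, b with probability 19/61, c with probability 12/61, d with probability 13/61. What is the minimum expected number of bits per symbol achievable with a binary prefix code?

2 bits/symbol

Repeatedly combine the two least-probable nodes; the expected code length is the sum of the merged weights.
merge 12/61 + 13/61 → 25/61
merge 17/61 + 19/61 → 36/61
merge 25/61 + 36/61 → 1
L = 25/61 + 36/61 + 1 = 2 bits/symbol.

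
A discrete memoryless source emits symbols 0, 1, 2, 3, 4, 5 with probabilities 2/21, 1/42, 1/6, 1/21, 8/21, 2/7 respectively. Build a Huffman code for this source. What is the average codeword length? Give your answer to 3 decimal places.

Repeatedly combine the two least-probable nodes; the expected code length is the sum of the merged weights.
merge 1/42 + 1/21 → 1/14
merge 1/14 + 2/21 → 1/6
merge 1/6 + 1/6 → 1/3
merge 2/7 + 1/3 → 13/21
merge 8/21 + 13/21 → 1
L = 1/14 + 1/6 + 1/3 + 13/21 + 1 = 46/21 ≈ 2.190 bits/symbol.

2.190 bits/symbol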